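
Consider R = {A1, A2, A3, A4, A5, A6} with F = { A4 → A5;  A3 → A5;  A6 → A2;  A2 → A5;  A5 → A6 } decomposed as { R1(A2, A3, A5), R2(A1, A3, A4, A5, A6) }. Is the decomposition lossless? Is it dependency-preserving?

Lossless test: (A3, A5)⁺ = {A2, A3, A5, A6}, which contains all of one fragment — lossless.
Dependency preservation: A6 → A2 is not contained in any single fragment, but the restricted closure of its left-hand side across the fragments still reaches the right-hand side; the remaining FDs each lie inside some fragment. All dependencies are preserved.

lossless and dependency-preserving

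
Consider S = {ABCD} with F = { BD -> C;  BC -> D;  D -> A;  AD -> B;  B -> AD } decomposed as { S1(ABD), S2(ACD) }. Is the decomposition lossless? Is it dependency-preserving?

Lossless test: (AD)⁺ = {ABCD}, which contains all of one fragment — lossless.
Dependency preservation: BD → C; BC → D are not contained in any single fragment, but the restricted closure of each left-hand side across the fragments still reaches the right-hand side; the remaining FDs each lie inside some fragment. All dependencies are preserved.

lossless and dependency-preserving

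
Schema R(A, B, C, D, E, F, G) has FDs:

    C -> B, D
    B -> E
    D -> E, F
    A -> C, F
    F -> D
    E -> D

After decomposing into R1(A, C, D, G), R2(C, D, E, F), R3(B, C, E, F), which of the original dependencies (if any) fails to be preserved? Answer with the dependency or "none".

none

C → B, D: restricted closure across fragments reaches B, D.
B → E lies within R3.
D → E, F lies within R2.
A → C, F: restricted closure across fragments reaches C, F.
F → D lies within R2.
E → D lies within R2.
Every dependency is enforceable on the fragments, so the decomposition is dependency-preserving.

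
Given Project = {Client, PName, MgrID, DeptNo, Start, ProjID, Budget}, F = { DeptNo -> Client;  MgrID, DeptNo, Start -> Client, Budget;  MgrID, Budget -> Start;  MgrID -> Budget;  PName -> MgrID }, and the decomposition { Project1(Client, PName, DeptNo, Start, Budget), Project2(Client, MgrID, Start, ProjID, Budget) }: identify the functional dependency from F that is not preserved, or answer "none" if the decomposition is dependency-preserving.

PName -> MgrID

Check PName → MgrID: no single fragment contains all of {PName, MgrID}, and the restricted closure of {PName} across the fragments never reaches {MgrID}.
DeptNo → Client is preserved.
MgrID, DeptNo, Start → Client, Budget is preserved.
MgrID, Budget → Start is preserved.
MgrID → Budget is preserved.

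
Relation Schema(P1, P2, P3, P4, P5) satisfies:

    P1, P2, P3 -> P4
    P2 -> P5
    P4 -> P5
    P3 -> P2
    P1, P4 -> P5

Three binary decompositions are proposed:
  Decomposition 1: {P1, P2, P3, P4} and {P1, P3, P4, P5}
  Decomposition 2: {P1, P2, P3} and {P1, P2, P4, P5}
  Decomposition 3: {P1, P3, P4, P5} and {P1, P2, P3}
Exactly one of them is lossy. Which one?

Decomposition 2

Decomposition 1: common = {P1, P3, P4}, closure = {P1, P2, P3, P4, P5} → lossless.
Decomposition 2: common = {P1, P2}, closure = {P1, P2, P5} → lossy.
Decomposition 3: common = {P1, P3}, closure = {P1, P2, P3, P4, P5} → lossless.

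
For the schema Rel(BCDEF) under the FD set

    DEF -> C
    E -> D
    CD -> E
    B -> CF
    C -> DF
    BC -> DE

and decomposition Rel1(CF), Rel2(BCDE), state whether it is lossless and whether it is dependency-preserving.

Lossless test: (C)⁺ = {CDEF}, which contains all of one fragment — lossless.
Dependency preservation: the restricted closure of {DEF} across the fragments never reaches {C}, so DEF → C cannot be enforced without a join — not preserved.

lossless but not dependency-preserving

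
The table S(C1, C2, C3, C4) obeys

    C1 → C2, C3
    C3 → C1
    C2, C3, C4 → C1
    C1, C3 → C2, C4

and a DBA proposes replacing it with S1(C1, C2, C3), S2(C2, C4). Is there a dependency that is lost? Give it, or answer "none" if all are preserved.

C1, C3 → C2, C4

Check C1, C3 → C2, C4: no single fragment contains all of {C1, C2, C3, C4}, and the restricted closure of {C1, C3} across the fragments never reaches {C2, C4}.
C1 → C2, C3 is preserved.
C3 → C1 is preserved.
C2, C3, C4 → C1 is preserved.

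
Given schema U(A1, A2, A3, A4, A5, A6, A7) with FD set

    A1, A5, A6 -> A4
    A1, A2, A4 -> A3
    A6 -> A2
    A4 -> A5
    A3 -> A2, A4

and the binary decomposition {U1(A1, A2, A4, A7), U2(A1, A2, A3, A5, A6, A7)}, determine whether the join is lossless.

Common attributes: U1 ∩ U2 = {A1, A2, A7}.
No dependency enlarges {A1, A2, A7}, so (A1, A2, A7)⁺ = {A1, A2, A7}.
The closure contains neither all of U1 = {A1, A2, A4, A7} nor all of U2 = {A1, A2, A3, A5, A6, A7}, so the common attributes are not a superkey of either fragment. The join is lossy.

No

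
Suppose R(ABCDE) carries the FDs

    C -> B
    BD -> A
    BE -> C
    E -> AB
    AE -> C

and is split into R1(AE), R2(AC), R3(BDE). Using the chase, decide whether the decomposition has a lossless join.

Chase test. Columns are ABCDE; row i has aⱼ where attribute j ∈ Ri, else bᵢⱼ.
Initial tableau (one row per fragment):
  row 1: a1 b12 b13 b14 a5
  row 2: a1 b22 a3 b24 b25
  row 3: b31 a2 b33 a4 a5
Rows 1 and 3 agree on E; apply E→AB and equate their AB entries.
Rows 1 and 3 agree on AE; apply AE→C and equate their C entries.
No row becomes fully distinguished — the join is lossy.

No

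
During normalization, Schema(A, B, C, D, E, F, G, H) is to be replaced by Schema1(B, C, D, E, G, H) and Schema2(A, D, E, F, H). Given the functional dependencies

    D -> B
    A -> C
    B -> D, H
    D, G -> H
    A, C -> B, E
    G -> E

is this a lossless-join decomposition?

No

Common attributes: Schema1 ∩ Schema2 = {D, E, H}.
Closure of {D, E, H}: D → B applies, adding B. So (D, E, H)⁺ = {B, D, E, H}.
The closure contains neither all of Schema1 = {B, C, D, E, G, H} nor all of Schema2 = {A, D, E, F, H}, so the common attributes are not a superkey of either fragment. The join is lossy.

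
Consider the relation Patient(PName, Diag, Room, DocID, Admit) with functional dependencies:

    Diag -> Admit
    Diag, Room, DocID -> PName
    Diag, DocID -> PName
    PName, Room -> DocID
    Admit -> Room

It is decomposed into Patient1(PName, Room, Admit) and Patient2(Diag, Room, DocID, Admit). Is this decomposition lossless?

No

Common attributes: Patient1 ∩ Patient2 = {Room, Admit}.
No dependency enlarges {Room, Admit}, so (Room, Admit)⁺ = {Room, Admit}.
The closure contains neither all of Patient1 = {PName, Room, Admit} nor all of Patient2 = {Diag, Room, DocID, Admit}, so the common attributes are not a superkey of either fragment. The join is lossy.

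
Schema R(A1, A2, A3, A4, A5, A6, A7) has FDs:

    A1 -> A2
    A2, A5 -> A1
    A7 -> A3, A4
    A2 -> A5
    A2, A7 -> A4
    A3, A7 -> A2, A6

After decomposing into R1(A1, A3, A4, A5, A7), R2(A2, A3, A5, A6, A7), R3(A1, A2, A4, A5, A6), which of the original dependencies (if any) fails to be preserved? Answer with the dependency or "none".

A1 → A2 lies within R3.
A2, A5 → A1 lies within R3.
A7 → A3, A4 lies within R1.
A2 → A5 lies within R2.
A2, A7 → A4: restricted closure across fragments reaches A4.
A3, A7 → A2, A6 lies within R2.
Every dependency is enforceable on the fragments, so the decomposition is dependency-preserving.

none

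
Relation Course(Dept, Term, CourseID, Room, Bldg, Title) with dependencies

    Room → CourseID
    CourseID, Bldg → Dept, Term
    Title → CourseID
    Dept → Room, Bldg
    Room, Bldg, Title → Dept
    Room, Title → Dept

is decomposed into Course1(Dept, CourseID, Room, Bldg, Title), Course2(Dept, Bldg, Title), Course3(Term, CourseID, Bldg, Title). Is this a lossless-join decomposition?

Yes

Chase test. Columns are Dept, Term, CourseID, Room, Bldg, Title; row i has aⱼ where attribute j ∈ Coursei, else bᵢⱼ.
Initial tableau (one row per fragment):
  row 1: a1 b12 a3 a4 a5 a6
  row 2: a1 b22 b23 b24 a5 a6
  row 3: b31 a2 a3 b34 a5 a6
Rows 1 and 3 agree on CourseID, Bldg; apply CourseID, Bldg→Dept, Term and equate their Dept, Term entries.
Rows 1 and 2 agree on Title; apply Title→CourseID and equate their CourseID entries.
Rows 1 and 2 agree on Dept; apply Dept→Room, Bldg and equate their Room, Bldg entries.
Rows 1 and 3 agree on Dept; apply Dept→Room, Bldg and equate their Room, Bldg entries.
Rows 1 and 2 agree on CourseID, Bldg; apply CourseID, Bldg→Dept, Term and equate their Dept, Term entries.
Row 1 is now all distinguished symbols — the join is lossless.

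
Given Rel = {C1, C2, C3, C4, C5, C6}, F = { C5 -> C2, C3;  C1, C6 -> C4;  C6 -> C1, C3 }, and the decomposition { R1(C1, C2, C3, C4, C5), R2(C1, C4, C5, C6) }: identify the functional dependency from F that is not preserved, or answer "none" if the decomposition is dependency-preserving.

Check C6 → C1, C3: no single fragment contains all of {C1, C3, C6}, and the restricted closure of {C6} across the fragments never reaches {C1, C3}.
C5 → C2, C3 is preserved.
C1, C6 → C4 is preserved.

C6 -> C1, C3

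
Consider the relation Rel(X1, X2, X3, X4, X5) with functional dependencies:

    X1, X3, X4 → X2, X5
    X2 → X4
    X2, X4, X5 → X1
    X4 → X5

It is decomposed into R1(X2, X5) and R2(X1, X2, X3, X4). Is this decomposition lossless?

Common attributes: R1 ∩ R2 = {X2}.
Closure of {X2}: X2 → X4 applies, adding X4; X4 → X5 applies, adding X5; X2, X4, X5 → X1 applies, adding X1. So (X2)⁺ = {X1, X2, X4, X5}.
This closure contains every attribute of R1, so R1 ∩ R2 → R1. The join is lossless.

Yes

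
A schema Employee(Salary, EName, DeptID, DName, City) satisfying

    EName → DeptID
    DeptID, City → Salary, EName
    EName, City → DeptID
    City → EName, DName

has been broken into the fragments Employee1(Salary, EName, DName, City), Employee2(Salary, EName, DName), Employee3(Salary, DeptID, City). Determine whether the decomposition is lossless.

Chase test. Columns are Salary, EName, DeptID, DName, City; row i has aⱼ where attribute j ∈ Employeei, else bᵢⱼ.
Initial tableau (one row per fragment):
  row 1: a1 a2 b13 a4 a5
  row 2: a1 a2 b23 a4 b25
  row 3: a1 b32 a3 b34 a5
Rows 1 and 2 agree on EName; apply EName→DeptID and equate their DeptID entries.
Rows 1 and 3 agree on City; apply City→EName, DName and equate their EName, DName entries.
Rows 1 and 3 agree on EName; apply EName→DeptID and equate their DeptID entries.
Row 1 is now all distinguished symbols — the join is lossless.

Yes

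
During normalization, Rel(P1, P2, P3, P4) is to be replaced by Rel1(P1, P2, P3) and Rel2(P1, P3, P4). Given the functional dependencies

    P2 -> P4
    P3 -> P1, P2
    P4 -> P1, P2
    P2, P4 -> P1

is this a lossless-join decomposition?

Common attributes: Rel1 ∩ Rel2 = {P1, P3}.
Closure of {P1, P3}: P3 → P1, P2 applies, adding P2; P2 → P4 applies, adding P4. So (P1, P3)⁺ = {P1, P2, P3, P4}.
This closure contains every attribute of Rel1, so Rel1 ∩ Rel2 → Rel1. The join is lossless.

Yes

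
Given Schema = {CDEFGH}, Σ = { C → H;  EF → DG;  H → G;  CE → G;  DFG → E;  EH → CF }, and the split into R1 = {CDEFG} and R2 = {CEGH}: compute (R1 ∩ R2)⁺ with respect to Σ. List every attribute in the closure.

R1 ∩ R2 = {CEG}.
C → H applies, adding H
EH → CF applies, adding F
EF → DG applies, adding D
Closure: {CDEFGH}.

CDEFGH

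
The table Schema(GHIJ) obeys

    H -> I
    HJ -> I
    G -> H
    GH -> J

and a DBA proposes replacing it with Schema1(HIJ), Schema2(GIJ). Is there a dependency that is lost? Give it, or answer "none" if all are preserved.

Check G → H: no single fragment contains all of {GH}, and the restricted closure of {G} across the fragments never reaches {H}.
H → I is preserved.
HJ → I is preserved.
GH → J is preserved.

G -> H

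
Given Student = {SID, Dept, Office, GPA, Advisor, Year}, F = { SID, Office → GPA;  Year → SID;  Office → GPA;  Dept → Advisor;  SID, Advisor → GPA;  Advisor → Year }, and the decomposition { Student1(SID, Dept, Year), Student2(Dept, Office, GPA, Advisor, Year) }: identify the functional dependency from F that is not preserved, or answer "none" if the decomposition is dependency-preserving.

SID, Office → GPA: restricted closure across fragments reaches GPA.
Year → SID lies within Student1.
Office → GPA lies within Student2.
Dept → Advisor lies within Student2.
SID, Advisor → GPA: restricted closure across fragments reaches GPA.
Advisor → Year lies within Student2.
Every dependency is enforceable on the fragments, so the decomposition is dependency-preserving.

none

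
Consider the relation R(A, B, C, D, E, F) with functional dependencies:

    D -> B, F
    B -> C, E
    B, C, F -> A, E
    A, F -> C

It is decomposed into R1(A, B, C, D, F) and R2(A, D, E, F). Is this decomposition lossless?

Yes

Common attributes: R1 ∩ R2 = {A, D, F}.
Closure of {A, D, F}: D → B, F applies, adding B; B → C, E applies, adding C, E. So (A, D, F)⁺ = {A, B, C, D, E, F}.
This closure contains every attribute of R1, so R1 ∩ R2 → R1. The join is lossless.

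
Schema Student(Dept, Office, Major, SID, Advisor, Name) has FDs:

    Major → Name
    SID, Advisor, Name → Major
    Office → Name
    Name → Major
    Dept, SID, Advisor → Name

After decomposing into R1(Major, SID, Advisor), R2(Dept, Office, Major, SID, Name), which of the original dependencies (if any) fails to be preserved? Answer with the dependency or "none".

Check Dept, SID, Advisor → Name: no single fragment contains all of {Dept, SID, Advisor, Name}, and the restricted closure of {Dept, SID, Advisor} across the fragments never reaches {Name}.
Major → Name is preserved.
SID, Advisor, Name → Major is preserved.
Office → Name is preserved.
Name → Major is preserved.

Dept, SID, Advisor → Name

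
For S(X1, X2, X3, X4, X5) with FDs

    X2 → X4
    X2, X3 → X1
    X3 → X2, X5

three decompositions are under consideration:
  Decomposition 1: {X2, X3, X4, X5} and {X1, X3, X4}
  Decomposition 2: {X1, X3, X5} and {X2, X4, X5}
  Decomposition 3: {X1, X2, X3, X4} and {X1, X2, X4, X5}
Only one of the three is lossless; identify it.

Decomposition 1

Decomposition 1: common = {X3, X4}, closure = {X1, X2, X3, X4, X5} → lossless.
Decomposition 2: common = {X5}, closure = {X5} → lossy.
Decomposition 3: common = {X1, X2, X4}, closure = {X1, X2, X4} → lossy.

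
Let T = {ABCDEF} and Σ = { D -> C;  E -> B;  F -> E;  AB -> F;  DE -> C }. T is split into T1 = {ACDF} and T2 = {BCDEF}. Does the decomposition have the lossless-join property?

Yes

Common attributes: T1 ∩ T2 = {CDF}.
Closure of {CDF}: F → E applies, adding E; E → B applies, adding B. So (CDF)⁺ = {BCDEF}.
This closure contains every attribute of T2, so T1 ∩ T2 → T2. The join is lossless.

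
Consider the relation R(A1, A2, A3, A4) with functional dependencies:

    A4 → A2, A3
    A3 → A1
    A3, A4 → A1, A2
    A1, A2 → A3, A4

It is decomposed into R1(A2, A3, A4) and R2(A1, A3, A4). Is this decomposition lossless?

Common attributes: R1 ∩ R2 = {A3, A4}.
Closure of {A3, A4}: A4 → A2, A3 applies, adding A2; A3 → A1 applies, adding A1. So (A3, A4)⁺ = {A1, A2, A3, A4}.
This closure contains every attribute of R1, so R1 ∩ R2 → R1. The join is lossless.

Yes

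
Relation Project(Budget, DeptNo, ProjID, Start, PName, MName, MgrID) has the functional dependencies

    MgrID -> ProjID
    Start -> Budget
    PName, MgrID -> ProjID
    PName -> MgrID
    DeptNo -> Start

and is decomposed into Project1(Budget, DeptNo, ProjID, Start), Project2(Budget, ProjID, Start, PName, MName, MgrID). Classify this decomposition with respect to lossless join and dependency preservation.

Lossless test: (Budget, ProjID, Start)⁺ = {Budget, ProjID, Start}, which is a superkey of neither fragment — lossy.
Dependency preservation: every FD's attributes lie within a single fragment, so each can be enforced locally — preserved.

lossy but dependency-preserving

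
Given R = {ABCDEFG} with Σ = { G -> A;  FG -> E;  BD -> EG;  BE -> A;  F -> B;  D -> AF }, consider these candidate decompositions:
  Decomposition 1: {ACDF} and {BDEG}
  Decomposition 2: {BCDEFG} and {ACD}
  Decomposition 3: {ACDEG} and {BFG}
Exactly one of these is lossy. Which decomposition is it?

Decomposition 3

Decomposition 1: common = {D}, closure = {ABDEFG} → lossless.
Decomposition 2: common = {CD}, closure = {ABCDEFG} → lossless.
Decomposition 3: common = {G}, closure = {AG} → lossy.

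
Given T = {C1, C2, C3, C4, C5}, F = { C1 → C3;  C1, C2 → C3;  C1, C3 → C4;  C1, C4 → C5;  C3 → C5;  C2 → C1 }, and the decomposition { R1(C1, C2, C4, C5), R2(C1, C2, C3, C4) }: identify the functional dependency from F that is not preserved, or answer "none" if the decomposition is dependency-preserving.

Check C3 → C5: no single fragment contains all of {C3, C5}, and the restricted closure of {C3} across the fragments never reaches {C5}.
C1 → C3 is preserved.
C1, C2 → C3 is preserved.
C1, C3 → C4 is preserved.
C1, C4 → C5 is preserved.
C2 → C1 is preserved.

C3 → C5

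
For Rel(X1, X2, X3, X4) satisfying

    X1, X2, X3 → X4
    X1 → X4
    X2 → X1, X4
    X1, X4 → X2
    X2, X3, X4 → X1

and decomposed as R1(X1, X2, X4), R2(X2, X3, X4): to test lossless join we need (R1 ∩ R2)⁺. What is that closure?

X1, X2, X4

R1 ∩ R2 = {X2, X4}.
X2 → X1, X4 applies, adding X1
Closure: {X1, X2, X4}.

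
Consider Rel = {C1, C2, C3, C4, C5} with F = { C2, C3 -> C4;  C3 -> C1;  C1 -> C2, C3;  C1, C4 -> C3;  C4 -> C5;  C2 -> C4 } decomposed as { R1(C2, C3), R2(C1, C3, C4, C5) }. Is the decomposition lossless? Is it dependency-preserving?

Lossless test: (C3)⁺ = {C1, C2, C3, C4, C5}, which contains all of one fragment — lossless.
Dependency preservation: the restricted closure of {C2} across the fragments never reaches {C4}, so C2 → C4 cannot be enforced without a join — not preserved.

lossless but not dependency-preserving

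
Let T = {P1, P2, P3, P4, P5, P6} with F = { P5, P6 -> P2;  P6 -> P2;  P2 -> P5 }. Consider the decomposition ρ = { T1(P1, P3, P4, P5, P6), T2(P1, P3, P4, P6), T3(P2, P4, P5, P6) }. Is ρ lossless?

Yes

Chase test. Columns are P1, P2, P3, P4, P5, P6; row i has aⱼ where attribute j ∈ Ti, else bᵢⱼ.
Initial tableau (one row per fragment):
  row 1: a1 b12 a3 a4 a5 a6
  row 2: a1 b22 a3 a4 b25 a6
  row 3: b31 a2 b33 a4 a5 a6
Rows 1 and 3 agree on P5, P6; apply P5, P6→P2 and equate their P2 entries.
Rows 1 and 2 agree on P6; apply P6→P2 and equate their P2 entries.
Rows 1 and 2 agree on P2; apply P2→P5 and equate their P5 entries.
Row 1 is now all distinguished symbols — the join is lossless.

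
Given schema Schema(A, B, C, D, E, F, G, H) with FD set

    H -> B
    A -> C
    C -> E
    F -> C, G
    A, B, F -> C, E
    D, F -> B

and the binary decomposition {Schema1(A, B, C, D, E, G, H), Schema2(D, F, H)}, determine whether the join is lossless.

Common attributes: Schema1 ∩ Schema2 = {D, H}.
Closure of {D, H}: H → B applies, adding B. So (D, H)⁺ = {B, D, H}.
The closure contains neither all of Schema1 = {A, B, C, D, E, G, H} nor all of Schema2 = {D, F, H}, so the common attributes are not a superkey of either fragment. The join is lossy.

No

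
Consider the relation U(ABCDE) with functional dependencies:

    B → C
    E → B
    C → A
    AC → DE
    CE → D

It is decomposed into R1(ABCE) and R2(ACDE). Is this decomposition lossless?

Yes

Common attributes: R1 ∩ R2 = {ACE}.
Closure of {ACE}: E → B applies, adding B; AC → DE applies, adding D. So (ACE)⁺ = {ABCDE}.
This closure contains every attribute of R1, so R1 ∩ R2 → R1. The join is lossless.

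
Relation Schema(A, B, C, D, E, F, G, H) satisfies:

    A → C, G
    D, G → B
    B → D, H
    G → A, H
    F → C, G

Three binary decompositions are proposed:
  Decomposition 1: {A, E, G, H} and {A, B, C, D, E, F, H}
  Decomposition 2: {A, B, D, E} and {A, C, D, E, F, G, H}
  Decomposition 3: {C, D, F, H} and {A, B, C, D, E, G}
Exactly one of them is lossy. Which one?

Decomposition 1: common = {A, E, H}, closure = {A, C, E, G, H} → lossless.
Decomposition 2: common = {A, D, E}, closure = {A, B, C, D, E, G, H} → lossless.
Decomposition 3: common = {C, D}, closure = {C, D} → lossy.

Decomposition 3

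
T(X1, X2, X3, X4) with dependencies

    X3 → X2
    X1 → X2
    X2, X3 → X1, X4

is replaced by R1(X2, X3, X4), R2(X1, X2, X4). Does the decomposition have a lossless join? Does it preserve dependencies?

Lossless test: (X2, X4)⁺ = {X2, X4}, which is a superkey of neither fragment — lossy.
Dependency preservation: the restricted closure of {X2, X3} across the fragments never reaches {X1, X4}, so X2, X3 → X1, X4 cannot be enforced without a join — not preserved.

lossy and not dependency-preserving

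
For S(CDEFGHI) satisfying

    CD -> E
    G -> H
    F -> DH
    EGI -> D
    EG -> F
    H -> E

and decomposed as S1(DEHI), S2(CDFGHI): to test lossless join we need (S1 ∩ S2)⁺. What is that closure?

DEHI

S1 ∩ S2 = {DHI}.
H → E applies, adding E
Closure: {DEHI}.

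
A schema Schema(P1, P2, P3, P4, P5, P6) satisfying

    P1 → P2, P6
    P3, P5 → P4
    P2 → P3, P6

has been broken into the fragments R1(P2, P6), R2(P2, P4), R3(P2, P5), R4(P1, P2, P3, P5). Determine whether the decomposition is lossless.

Chase test. Columns are P1, P2, P3, P4, P5, P6; row i has aⱼ where attribute j ∈ Ri, else bᵢⱼ.
Initial tableau (one row per fragment):
  row 1: b11 a2 b13 b14 b15 a6
  row 2: b21 a2 b23 a4 b25 b26
  row 3: b31 a2 b33 b34 a5 b36
  row 4: a1 a2 a3 b44 a5 b46
Rows 1 and 2 agree on P2; apply P2→P3, P6 and equate their P3, P6 entries.
Rows 1 and 3 agree on P2; apply P2→P3, P6 and equate their P3, P6 entries.
Rows 1 and 4 agree on P2; apply P2→P3, P6 and equate their P3, P6 entries.
Rows 3 and 4 agree on P3, P5; apply P3, P5→P4 and equate their P4 entries.
No row becomes fully distinguished — the join is lossy.

No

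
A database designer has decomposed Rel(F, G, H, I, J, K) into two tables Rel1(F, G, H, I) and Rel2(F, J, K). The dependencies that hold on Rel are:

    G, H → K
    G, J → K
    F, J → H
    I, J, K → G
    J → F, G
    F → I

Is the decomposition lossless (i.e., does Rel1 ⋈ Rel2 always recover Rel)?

No

Common attributes: Rel1 ∩ Rel2 = {F}.
Closure of {F}: F → I applies, adding I. So (F)⁺ = {F, I}.
The closure contains neither all of Rel1 = {F, G, H, I} nor all of Rel2 = {F, J, K}, so the common attributes are not a superkey of either fragment. The join is lossy.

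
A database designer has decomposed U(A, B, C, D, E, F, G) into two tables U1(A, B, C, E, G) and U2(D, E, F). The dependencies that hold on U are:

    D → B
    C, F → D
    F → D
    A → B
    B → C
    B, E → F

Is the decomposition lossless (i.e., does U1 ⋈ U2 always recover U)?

Common attributes: U1 ∩ U2 = {E}.
No dependency enlarges {E}, so (E)⁺ = {E}.
The closure contains neither all of U1 = {A, B, C, E, G} nor all of U2 = {D, E, F}, so the common attributes are not a superkey of either fragment. The join is lossy.

No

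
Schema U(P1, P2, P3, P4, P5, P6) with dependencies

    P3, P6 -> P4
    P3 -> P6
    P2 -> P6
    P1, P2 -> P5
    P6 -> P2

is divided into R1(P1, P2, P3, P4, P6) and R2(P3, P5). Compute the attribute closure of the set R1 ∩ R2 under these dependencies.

R1 ∩ R2 = {P3}.
P3 → P6 applies, adding P6
P6 → P2 applies, adding P2
P3, P6 → P4 applies, adding P4
Closure: {P2, P3, P4, P6}.

P2, P3, P4, P6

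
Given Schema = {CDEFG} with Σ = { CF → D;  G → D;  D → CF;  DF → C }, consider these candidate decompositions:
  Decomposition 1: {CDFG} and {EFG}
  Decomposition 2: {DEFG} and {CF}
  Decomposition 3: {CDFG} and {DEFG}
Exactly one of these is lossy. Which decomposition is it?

Decomposition 2

Decomposition 1: common = {FG}, closure = {CDFG} → lossless.
Decomposition 2: common = {F}, closure = {F} → lossy.
Decomposition 3: common = {DFG}, closure = {CDFG} → lossless.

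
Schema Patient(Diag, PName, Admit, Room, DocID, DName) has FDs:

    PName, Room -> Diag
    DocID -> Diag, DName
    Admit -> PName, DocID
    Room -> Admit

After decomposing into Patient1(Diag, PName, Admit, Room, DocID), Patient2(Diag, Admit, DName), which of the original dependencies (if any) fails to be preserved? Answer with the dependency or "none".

DocID -> Diag, DName

Check DocID → Diag, DName: no single fragment contains all of {Diag, DocID, DName}, and the restricted closure of {DocID} across the fragments never reaches {Diag, DName}.
PName, Room → Diag is preserved.
Admit → PName, DocID is preserved.
Room → Admit is preserved.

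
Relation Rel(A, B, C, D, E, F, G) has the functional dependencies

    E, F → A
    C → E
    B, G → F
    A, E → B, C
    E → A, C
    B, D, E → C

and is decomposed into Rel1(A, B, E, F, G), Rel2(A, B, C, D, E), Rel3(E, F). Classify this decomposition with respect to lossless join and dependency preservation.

Lossless test (chase): Rows 1 and 3 agree on E, F; apply E, F→A and equate their A entries. Rows 1 and 2 agree on A, E; apply A, E→B, C and equate their B, C entries. Rows 1 and 3 agree on A, E; apply A, E→B, C and equate their B, C entries. No row becomes fully distinguished — the join is lossy.
Dependency preservation: every FD's attributes lie within a single fragment, so each can be enforced locally — preserved.

lossy but dependency-preserving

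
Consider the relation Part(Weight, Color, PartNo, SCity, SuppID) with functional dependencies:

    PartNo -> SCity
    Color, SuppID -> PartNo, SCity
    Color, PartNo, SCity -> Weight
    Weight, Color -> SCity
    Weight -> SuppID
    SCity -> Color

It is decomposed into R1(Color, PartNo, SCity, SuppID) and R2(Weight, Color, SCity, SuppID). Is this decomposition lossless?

Yes

Common attributes: R1 ∩ R2 = {Color, SCity, SuppID}.
Closure of {Color, SCity, SuppID}: Color, SuppID → PartNo, SCity applies, adding PartNo; Color, PartNo, SCity → Weight applies, adding Weight. So (Color, SCity, SuppID)⁺ = {Weight, Color, PartNo, SCity, SuppID}.
This closure contains every attribute of R1, so R1 ∩ R2 → R1. The join is lossless.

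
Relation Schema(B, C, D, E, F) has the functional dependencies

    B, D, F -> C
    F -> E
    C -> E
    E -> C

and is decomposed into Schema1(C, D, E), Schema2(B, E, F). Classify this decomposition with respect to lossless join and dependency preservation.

Lossless test: (E)⁺ = {C, E}, which is a superkey of neither fragment — lossy.
Dependency preservation: B, D, F → C is not contained in any single fragment, but the restricted closure of its left-hand side across the fragments still reaches the right-hand side; the remaining FDs each lie inside some fragment. All dependencies are preserved.

lossy but dependency-preserving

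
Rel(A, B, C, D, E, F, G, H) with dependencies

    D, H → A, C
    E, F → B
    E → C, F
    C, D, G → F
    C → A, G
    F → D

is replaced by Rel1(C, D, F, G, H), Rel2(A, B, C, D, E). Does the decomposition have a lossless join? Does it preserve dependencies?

Lossless test: (C, D)⁺ = {A, C, D, F, G}, which is a superkey of neither fragment — lossy.
Dependency preservation: D, H → A, C; E, F → B; E → C, F; C → A, G are not contained in any single fragment, but the restricted closure of each left-hand side across the fragments still reaches the right-hand side; the remaining FDs each lie inside some fragment. All dependencies are preserved.

lossy but dependency-preserving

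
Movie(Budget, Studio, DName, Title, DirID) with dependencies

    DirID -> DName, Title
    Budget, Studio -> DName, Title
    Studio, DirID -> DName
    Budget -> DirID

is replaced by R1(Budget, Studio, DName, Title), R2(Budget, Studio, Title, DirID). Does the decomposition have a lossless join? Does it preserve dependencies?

lossless but not dependency-preserving

Lossless test: (Budget, Studio, Title)⁺ = {Budget, Studio, DName, Title, DirID}, which contains all of one fragment — lossless.
Dependency preservation: the restricted closure of {DirID} across the fragments never reaches {DName, Title}, so DirID → DName, Title cannot be enforced without a join — not preserved.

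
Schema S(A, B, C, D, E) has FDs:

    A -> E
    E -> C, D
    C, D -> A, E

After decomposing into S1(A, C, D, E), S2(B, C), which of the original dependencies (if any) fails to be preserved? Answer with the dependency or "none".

none

A → E lies within S1.
E → C, D lies within S1.
C, D → A, E lies within S1.
Every dependency is enforceable on the fragments, so the decomposition is dependency-preserving.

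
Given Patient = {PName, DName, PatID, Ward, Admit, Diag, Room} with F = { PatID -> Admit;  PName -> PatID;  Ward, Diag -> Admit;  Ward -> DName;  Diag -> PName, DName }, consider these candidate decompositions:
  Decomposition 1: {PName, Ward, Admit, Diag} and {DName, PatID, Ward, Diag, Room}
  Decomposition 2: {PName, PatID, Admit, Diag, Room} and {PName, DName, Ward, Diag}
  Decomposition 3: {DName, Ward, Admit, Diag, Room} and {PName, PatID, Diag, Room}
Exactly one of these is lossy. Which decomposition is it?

Decomposition 2

Decomposition 1: common = {Ward, Diag}, closure = {PName, DName, PatID, Ward, Admit, Diag} → lossless.
Decomposition 2: common = {PName, Diag}, closure = {PName, DName, PatID, Admit, Diag} → lossy.
Decomposition 3: common = {Diag, Room}, closure = {PName, DName, PatID, Admit, Diag, Room} → lossless.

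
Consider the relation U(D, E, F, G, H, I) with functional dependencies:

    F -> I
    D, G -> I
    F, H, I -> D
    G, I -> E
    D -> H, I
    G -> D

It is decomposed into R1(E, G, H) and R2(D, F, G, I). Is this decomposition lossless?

Common attributes: R1 ∩ R2 = {G}.
Closure of {G}: G → D applies, adding D; D, G → I applies, adding I; G, I → E applies, adding E; D → H, I applies, adding H. So (G)⁺ = {D, E, G, H, I}.
This closure contains every attribute of R1, so R1 ∩ R2 → R1. The join is lossless.

Yes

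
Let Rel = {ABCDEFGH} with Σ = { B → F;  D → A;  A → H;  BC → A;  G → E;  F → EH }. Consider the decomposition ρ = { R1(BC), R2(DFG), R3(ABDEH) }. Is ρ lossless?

Chase test. Columns are ABCDEFGH; row i has aⱼ where attribute j ∈ Ri, else bᵢⱼ.
Initial tableau (one row per fragment):
  row 1: b11 a2 a3 b14 b15 b16 b17 b18
  row 2: b21 b22 b23 a4 b25 a6 a7 b28
  row 3: a1 a2 b33 a4 a5 b36 b37 a8
Rows 1 and 3 agree on B; apply B→F and equate their F entries.
Rows 2 and 3 agree on D; apply D→A and equate their A entries.
Rows 2 and 3 agree on A; apply A→H and equate their H entries.
Rows 1 and 3 agree on F; apply F→EH and equate their EH entries.
No row becomes fully distinguished — the join is lossy.

No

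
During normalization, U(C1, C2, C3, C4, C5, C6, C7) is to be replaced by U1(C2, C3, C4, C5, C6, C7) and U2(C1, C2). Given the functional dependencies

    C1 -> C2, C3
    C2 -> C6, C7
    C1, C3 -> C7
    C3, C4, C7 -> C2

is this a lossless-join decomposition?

No

Common attributes: U1 ∩ U2 = {C2}.
Closure of {C2}: C2 → C6, C7 applies, adding C6, C7. So (C2)⁺ = {C2, C6, C7}.
The closure contains neither all of U1 = {C2, C3, C4, C5, C6, C7} nor all of U2 = {C1, C2}, so the common attributes are not a superkey of either fragment. The join is lossy.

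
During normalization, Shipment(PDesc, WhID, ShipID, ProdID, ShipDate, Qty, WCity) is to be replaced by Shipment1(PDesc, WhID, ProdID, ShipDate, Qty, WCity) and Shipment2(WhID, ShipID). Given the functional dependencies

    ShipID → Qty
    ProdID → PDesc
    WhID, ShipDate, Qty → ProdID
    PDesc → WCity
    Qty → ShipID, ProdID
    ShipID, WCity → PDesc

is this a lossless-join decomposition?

Common attributes: Shipment1 ∩ Shipment2 = {WhID}.
No dependency enlarges {WhID}, so (WhID)⁺ = {WhID}.
The closure contains neither all of Shipment1 = {PDesc, WhID, ProdID, ShipDate, Qty, WCity} nor all of Shipment2 = {WhID, ShipID}, so the common attributes are not a superkey of either fragment. The join is lossy.

No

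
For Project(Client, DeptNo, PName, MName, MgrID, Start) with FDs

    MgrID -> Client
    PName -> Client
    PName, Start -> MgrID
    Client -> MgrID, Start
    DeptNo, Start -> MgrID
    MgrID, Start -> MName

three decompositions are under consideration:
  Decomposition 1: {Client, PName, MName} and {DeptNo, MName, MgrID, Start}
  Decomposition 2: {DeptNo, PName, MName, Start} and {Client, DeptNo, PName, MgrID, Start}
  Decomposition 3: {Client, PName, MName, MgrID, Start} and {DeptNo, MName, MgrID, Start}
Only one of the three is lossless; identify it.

Decomposition 1: common = {MName}, closure = {MName} → lossy.
Decomposition 2: common = {DeptNo, PName, Start}, closure = {Client, DeptNo, PName, MName, MgrID, Start} → lossless.
Decomposition 3: common = {MName, MgrID, Start}, closure = {Client, MName, MgrID, Start} → lossy.

Decomposition 2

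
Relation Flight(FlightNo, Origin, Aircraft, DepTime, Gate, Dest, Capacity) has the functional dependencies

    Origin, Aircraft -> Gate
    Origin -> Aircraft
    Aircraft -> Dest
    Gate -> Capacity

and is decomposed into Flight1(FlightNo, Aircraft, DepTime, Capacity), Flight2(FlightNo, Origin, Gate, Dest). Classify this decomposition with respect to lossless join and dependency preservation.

Lossless test: (FlightNo)⁺ = {FlightNo}, which is a superkey of neither fragment — lossy.
Dependency preservation: the restricted closure of {Origin} across the fragments never reaches {Aircraft}, so Origin → Aircraft cannot be enforced without a join — not preserved.

lossy and not dependency-preserving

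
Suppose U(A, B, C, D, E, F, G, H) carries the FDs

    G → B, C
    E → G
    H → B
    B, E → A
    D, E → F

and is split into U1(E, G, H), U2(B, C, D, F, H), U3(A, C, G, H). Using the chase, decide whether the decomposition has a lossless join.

Chase test. Columns are A, B, C, D, E, F, G, H; row i has aⱼ where attribute j ∈ Ui, else bᵢⱼ.
Initial tableau (one row per fragment):
  row 1: b11 b12 b13 b14 a5 b16 a7 a8
  row 2: b21 a2 a3 a4 b25 a6 b27 a8
  row 3: a1 b32 a3 b34 b35 b36 a7 a8
Rows 1 and 3 agree on G; apply G→B, C and equate their B, C entries.
Rows 1 and 2 agree on H; apply H→B and equate their B entries.
No row becomes fully distinguished — the join is lossy.

No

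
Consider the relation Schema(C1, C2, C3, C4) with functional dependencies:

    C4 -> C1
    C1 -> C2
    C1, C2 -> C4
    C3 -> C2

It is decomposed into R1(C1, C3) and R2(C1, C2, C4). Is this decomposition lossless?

Yes

Common attributes: R1 ∩ R2 = {C1}.
Closure of {C1}: C1 → C2 applies, adding C2; C1, C2 → C4 applies, adding C4. So (C1)⁺ = {C1, C2, C4}.
This closure contains every attribute of R2, so R1 ∩ R2 → R2. The join is lossless.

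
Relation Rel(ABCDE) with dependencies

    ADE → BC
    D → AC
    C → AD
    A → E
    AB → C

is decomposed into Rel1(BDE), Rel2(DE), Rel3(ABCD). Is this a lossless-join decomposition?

Chase test. Columns are ABCDE; row i has aⱼ where attribute j ∈ Reli, else bᵢⱼ.
Initial tableau (one row per fragment):
  row 1: b11 a2 b13 a4 a5
  row 2: b21 b22 b23 a4 a5
  row 3: a1 a2 a3 a4 b35
Rows 1 and 2 agree on D; apply D→AC and equate their AC entries.
Rows 1 and 3 agree on D; apply D→AC and equate their AC entries.
Rows 1 and 3 agree on A; apply A→E and equate their E entries.
Rows 1 and 2 agree on ADE; apply ADE→BC and equate their BC entries.
Row 1 is now all distinguished symbols — the join is lossless.

Yes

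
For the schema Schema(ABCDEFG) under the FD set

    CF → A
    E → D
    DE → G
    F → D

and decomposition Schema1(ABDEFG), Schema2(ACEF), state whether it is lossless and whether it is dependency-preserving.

Lossless test: (AEF)⁺ = {ADEFG}, which is a superkey of neither fragment — lossy.
Dependency preservation: every FD's attributes lie within a single fragment, so each can be enforced locally — preserved.

lossy but dependency-preserving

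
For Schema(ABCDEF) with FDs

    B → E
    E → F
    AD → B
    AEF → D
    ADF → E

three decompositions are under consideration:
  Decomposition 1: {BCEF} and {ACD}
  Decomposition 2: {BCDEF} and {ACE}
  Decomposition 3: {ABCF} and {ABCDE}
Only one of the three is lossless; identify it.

Decomposition 1: common = {C}, closure = {C} → lossy.
Decomposition 2: common = {CE}, closure = {CEF} → lossy.
Decomposition 3: common = {ABC}, closure = {ABCDEF} → lossless.

Decomposition 3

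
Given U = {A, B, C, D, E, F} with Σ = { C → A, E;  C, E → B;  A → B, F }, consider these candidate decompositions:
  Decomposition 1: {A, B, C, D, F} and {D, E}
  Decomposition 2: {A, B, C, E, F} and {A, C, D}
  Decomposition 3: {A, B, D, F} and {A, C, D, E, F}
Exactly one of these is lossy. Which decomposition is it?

Decomposition 1: common = {D}, closure = {D} → lossy.
Decomposition 2: common = {A, C}, closure = {A, B, C, E, F} → lossless.
Decomposition 3: common = {A, D, F}, closure = {A, B, D, F} → lossless.

Decomposition 1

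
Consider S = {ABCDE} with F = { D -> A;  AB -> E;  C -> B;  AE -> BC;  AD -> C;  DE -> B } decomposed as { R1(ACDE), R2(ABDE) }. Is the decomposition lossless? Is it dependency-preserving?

lossless but not dependency-preserving

Lossless test: (ADE)⁺ = {ABCDE}, which contains all of one fragment — lossless.
Dependency preservation: the restricted closure of {C} across the fragments never reaches {B}, so C → B cannot be enforced without a join — not preserved.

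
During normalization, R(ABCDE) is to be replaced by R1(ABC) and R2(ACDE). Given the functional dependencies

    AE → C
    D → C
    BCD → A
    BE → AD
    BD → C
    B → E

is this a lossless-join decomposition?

Common attributes: R1 ∩ R2 = {AC}.
No dependency enlarges {AC}, so (AC)⁺ = {AC}.
The closure contains neither all of R1 = {ABC} nor all of R2 = {ACDE}, so the common attributes are not a superkey of either fragment. The join is lossy.

No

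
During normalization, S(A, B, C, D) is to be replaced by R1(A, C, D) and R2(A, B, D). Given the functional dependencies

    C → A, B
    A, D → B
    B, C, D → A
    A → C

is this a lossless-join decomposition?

Yes

Common attributes: R1 ∩ R2 = {A, D}.
Closure of {A, D}: A, D → B applies, adding B; A → C applies, adding C. So (A, D)⁺ = {A, B, C, D}.
This closure contains every attribute of R1, so R1 ∩ R2 → R1. The join is lossless.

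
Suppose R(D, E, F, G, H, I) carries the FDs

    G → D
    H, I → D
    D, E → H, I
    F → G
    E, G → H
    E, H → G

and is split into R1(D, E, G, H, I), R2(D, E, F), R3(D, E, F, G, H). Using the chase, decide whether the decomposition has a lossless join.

Chase test. Columns are D, E, F, G, H, I; row i has aⱼ where attribute j ∈ Ri, else bᵢⱼ.
Initial tableau (one row per fragment):
  row 1: a1 a2 b13 a4 a5 a6
  row 2: a1 a2 a3 b24 b25 b26
  row 3: a1 a2 a3 a4 a5 b36
Rows 1 and 2 agree on D, E; apply D, E→H, I and equate their H, I entries.
Rows 1 and 3 agree on D, E; apply D, E→H, I and equate their H, I entries.
Rows 2 and 3 agree on F; apply F→G and equate their G entries.
Row 2 is now all distinguished symbols — the join is lossless.

Yes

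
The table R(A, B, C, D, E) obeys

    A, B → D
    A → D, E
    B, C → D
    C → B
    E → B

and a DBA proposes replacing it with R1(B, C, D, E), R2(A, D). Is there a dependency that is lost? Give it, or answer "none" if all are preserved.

A → D, E

Check A → D, E: no single fragment contains all of {A, D, E}, and the restricted closure of {A} across the fragments never reaches {D, E}.
A, B → D is preserved.
B, C → D is preserved.
C → B is preserved.
E → B is preserved.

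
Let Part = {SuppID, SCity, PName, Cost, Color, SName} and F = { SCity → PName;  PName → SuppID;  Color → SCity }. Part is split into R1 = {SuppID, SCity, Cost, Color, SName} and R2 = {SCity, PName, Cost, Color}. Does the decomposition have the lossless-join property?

Common attributes: R1 ∩ R2 = {SCity, Cost, Color}.
Closure of {SCity, Cost, Color}: SCity → PName applies, adding PName; PName → SuppID applies, adding SuppID. So (SCity, Cost, Color)⁺ = {SuppID, SCity, PName, Cost, Color}.
This closure contains every attribute of R2, so R1 ∩ R2 → R2. The join is lossless.

Yes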